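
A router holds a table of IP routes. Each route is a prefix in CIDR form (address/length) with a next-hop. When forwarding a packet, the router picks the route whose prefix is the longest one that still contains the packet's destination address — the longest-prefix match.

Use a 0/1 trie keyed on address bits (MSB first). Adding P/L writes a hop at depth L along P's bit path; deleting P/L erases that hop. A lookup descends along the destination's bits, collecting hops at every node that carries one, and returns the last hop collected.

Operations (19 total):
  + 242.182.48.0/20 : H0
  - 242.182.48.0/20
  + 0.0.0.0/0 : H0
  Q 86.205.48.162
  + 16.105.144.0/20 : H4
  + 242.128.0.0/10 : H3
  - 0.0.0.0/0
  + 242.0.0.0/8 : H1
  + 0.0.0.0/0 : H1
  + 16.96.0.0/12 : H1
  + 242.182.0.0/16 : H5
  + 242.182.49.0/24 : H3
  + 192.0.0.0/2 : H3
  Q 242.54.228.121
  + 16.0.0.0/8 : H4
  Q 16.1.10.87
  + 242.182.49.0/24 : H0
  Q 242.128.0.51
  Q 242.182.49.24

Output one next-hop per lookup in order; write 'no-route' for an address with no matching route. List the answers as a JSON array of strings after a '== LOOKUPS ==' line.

Process each operation:
  add 242.182.48.0/20 -> H0 at depth 20
  - 242.182.48.0/20 clear@20
  add 0.0.0.0/0 -> H0 at depth 0
  Q 86.205.48.162: descend ε ; hops seen [H0] ; pick H0
  add 16.105.144.0/20 -> H4 at depth 20
  add 242.128.0.0/10 -> H3 at depth 10
  - 0.0.0.0/0 clear@0
  add 242.0.0.0/8 -> H1 at depth 8
  add 0.0.0.0/0 -> H1 at depth 0
  add 16.96.0.0/12 -> H1 at depth 12
  add 242.182.0.0/16 -> H5 at depth 16
  add 242.182.49.0/24 -> H3 at depth 24
  add 192.0.0.0/2 -> H3 at depth 2
  Q 242.54.228.121: descend 11110010 ; hops seen [H1,H3,H1] ; pick H1
  add 16.0.0.0/8 -> H4 at depth 8
  Q 16.1.10.87: descend 000100000 ; hops seen [H1,H4] ; pick H4
  add 242.182.49.0/24 -> H0 at depth 24
  Q 242.128.0.51: descend 1111001010 ; hops seen [H1,H3,H1,H3] ; pick H3
  Q 242.182.49.24: descend 111100101011011000110001 ; hops seen [H1,H3,H1,H3,H5,H0] ; pick H0

== LOOKUPS ==
["H0","H1","H4","H3","H0"]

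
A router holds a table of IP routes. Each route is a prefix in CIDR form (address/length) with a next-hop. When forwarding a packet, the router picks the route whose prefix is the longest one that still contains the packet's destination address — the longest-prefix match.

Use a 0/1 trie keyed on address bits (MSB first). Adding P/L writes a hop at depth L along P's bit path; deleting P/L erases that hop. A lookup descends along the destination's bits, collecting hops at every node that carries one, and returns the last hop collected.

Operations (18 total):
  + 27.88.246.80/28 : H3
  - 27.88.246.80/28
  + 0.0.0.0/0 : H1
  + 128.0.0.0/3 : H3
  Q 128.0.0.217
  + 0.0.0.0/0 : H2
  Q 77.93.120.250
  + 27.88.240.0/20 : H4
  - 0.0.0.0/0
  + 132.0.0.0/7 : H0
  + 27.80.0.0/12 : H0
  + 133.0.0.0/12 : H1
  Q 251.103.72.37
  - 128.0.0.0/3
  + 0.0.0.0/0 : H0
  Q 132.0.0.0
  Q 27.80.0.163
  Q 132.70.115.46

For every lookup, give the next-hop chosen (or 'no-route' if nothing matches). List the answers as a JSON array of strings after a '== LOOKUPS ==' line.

Trace:
  + 27.88.246.80/28 (H3) depth=28
  - 27.88.246.80/28 clear@28
  + 0.0.0.0/0 (H1) depth=0
  + 128.0.0.0/3 (H3) depth=3
  Q 128.0.0.217: descend 100 ; hops seen [H1,H3] ; pick H3
  + 0.0.0.0/0 (H2) depth=0
  Q 77.93.120.250: descend 0 ; hops seen [H2] ; pick H2
  + 27.88.240.0/20 (H4) depth=20
  - 0.0.0.0/0 clear@0
  + 132.0.0.0/7 (H0) depth=7
  + 27.80.0.0/12 (H0) depth=12
  + 133.0.0.0/12 (H1) depth=12
  Q 251.103.72.37: descend 1 ; hops seen [∅] ; pick no-route
  - 128.0.0.0/3 clear@3
  + 0.0.0.0/0 (H0) depth=0
  Q 132.0.0.0: descend 1000010 ; hops seen [H0,H0] ; pick H0
  Q 27.80.0.163: descend 000110110101 ; hops seen [H0,H0] ; pick H0
  Q 132.70.115.46: descend 1000010 ; hops seen [H0,H0] ; pick H0

== LOOKUPS ==
["H3","H2","no-route","H0","H0","H0"]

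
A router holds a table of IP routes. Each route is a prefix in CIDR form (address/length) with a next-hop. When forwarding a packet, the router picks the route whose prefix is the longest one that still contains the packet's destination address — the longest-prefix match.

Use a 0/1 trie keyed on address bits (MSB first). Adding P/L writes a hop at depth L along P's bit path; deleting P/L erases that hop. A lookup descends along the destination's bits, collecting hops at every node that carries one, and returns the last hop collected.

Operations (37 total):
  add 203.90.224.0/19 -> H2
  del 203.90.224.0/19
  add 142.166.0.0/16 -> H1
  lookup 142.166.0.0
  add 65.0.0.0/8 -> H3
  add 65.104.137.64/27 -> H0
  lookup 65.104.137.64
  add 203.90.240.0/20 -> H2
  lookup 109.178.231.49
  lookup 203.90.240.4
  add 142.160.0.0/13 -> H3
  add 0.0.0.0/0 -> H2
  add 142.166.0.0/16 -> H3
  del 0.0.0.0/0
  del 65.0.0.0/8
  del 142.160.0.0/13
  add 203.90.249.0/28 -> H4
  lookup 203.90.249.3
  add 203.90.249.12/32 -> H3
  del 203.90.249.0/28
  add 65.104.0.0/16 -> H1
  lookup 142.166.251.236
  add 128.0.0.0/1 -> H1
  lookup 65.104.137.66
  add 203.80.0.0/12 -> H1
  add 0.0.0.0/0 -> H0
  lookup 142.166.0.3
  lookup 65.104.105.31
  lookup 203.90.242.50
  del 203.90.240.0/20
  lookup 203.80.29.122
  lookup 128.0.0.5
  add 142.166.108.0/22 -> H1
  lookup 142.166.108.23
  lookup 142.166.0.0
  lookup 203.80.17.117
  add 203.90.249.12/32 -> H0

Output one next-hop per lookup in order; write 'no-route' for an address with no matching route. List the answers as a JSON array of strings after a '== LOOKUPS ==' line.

Apply in order:
  + 203.90.224.0/19 (H2) depth=19
  del 203.90.224.0/19 (clear depth 19)
  + 142.166.0.0/16 (H1) depth=16
  lookup 142.166.0.0: bits 1000111010100110 walk d0:-→d1:-→d2:-→d3:-→d4:-→d5:-→d6:-→d7:-→d8:-→d9:-→d10:-→d11:-→d12:-→d13:-→d14:-→d15:-→d16:H1 -> H1
  + 65.0.0.0/8 (H3) depth=8
  + 65.104.137.64/27 (H0) depth=27
  lookup 65.104.137.64: bits 010000010110100010001001010 walk d0:-→d1:-→d2:-→d3:-→d4:-→d5:-→d6:-→d7:-→d8:H3→d9:-→d10:-→d11:-→d12:-→d13:-→d14:-→d15:-→d16:-→d17:-→d18:-→d19:-→d20:-→d21:-→d22:-→d23:-→d24:-→d25:-→d26:-→d27:H0 -> H0
  + 203.90.240.0/20 (H2) depth=20
  lookup 109.178.231.49: bits 01 walk d0:-→d1:-→d2:- -> no-route
  lookup 203.90.240.4: bits 11001011010110101111 walk d0:-→d1:-→d2:-→d3:-→d4:-→d5:-→d6:-→d7:-→d8:-→d9:-→d10:-→d11:-→d12:-→d13:-→d14:-→d15:-→d16:-→d17:-→d18:-→d19:-→d20:H2 -> H2
  + 142.160.0.0/13 (H3) depth=13
  + 0.0.0.0/0 (H2) depth=0
  + 142.166.0.0/16 (H3) depth=16
  del 0.0.0.0/0 (clear depth 0)
  del 65.0.0.0/8 (clear depth 8)
  del 142.160.0.0/13 (clear depth 13)
  + 203.90.249.0/28 (H4) depth=28
  lookup 203.90.249.3: bits 1100101101011010111110010000 walk d0:-→d1:-→d2:-→d3:-→d4:-→d5:-→d6:-→d7:-→d8:-→d9:-→d10:-→d11:-→d12:-→d13:-→d14:-→d15:-→d16:-→d17:-→d18:-→d19:-→d20:H2→d21:-→d22:-→d23:-→d24:-→d25:-→d26:-→d27:-→d28:H4 -> H4
  + 203.90.249.12/32 (H3) depth=32
  del 203.90.249.0/28 (clear depth 28)
  + 65.104.0.0/16 (H1) depth=16
  lookup 142.166.251.236: bits 1000111010100110 walk d0:-→d1:-→d2:-→d3:-→d4:-→d5:-→d6:-→d7:-→d8:-→d9:-→d10:-→d11:-→d12:-→d13:-→d14:-→d15:-→d16:H3 -> H3
  + 128.0.0.0/1 (H1) depth=1
  lookup 65.104.137.66: bits 010000010110100010001001010 walk d0:-→d1:-→d2:-→d3:-→d4:-→d5:-→d6:-→d7:-→d8:-→d9:-→d10:-→d11:-→d12:-→d13:-→d14:-→d15:-→d16:H1→d17:-→d18:-→d19:-→d20:-→d21:-→d22:-→d23:-→d24:-→d25:-→d26:-→d27:H0 -> H0
  + 203.80.0.0/12 (H1) depth=12
  + 0.0.0.0/0 (H0) depth=0
  lookup 142.166.0.3: bits 1000111010100110 walk d0:H0→d1:H1→d2:-→d3:-→d4:-→d5:-→d6:-→d7:-→d8:-→d9:-→d10:-→d11:-→d12:-→d13:-→d14:-→d15:-→d16:H3 -> H3
  lookup 65.104.105.31: bits 0100000101101000 walk d0:H0→d1:-→d2:-→d3:-→d4:-→d5:-→d6:-→d7:-→d8:-→d9:-→d10:-→d11:-→d12:-→d13:-→d14:-→d15:-→d16:H1 -> H1
  lookup 203.90.242.50: bits 11001011010110101111 walk d0:H0→d1:H1→d2:-→d3:-→d4:-→d5:-→d6:-→d7:-→d8:-→d9:-→d10:-→d11:-→d12:H1→d13:-→d14:-→d15:-→d16:-→d17:-→d18:-→d19:-→d20:H2 -> H2
  del 203.90.240.0/20 (clear depth 20)
  lookup 203.80.29.122: bits 110010110101 walk d0:H0→d1:H1→d2:-→d3:-→d4:-→d5:-→d6:-→d7:-→d8:-→d9:-→d10:-→d11:-→d12:H1 -> H1
  lookup 128.0.0.5: bits 1000 walk d0:H0→d1:H1→d2:-→d3:-→d4:- -> H1
  + 142.166.108.0/22 (H1) depth=22
  lookup 142.166.108.23: bits 1000111010100110011011 walk d0:H0→d1:H1→d2:-→d3:-→d4:-→d5:-→d6:-→d7:-→d8:-→d9:-→d10:-→d11:-→d12:-→d13:-→d14:-→d15:-→d16:H3→d17:-→d18:-→d19:-→d20:-→d21:-→d22:H1 -> H1
  lookup 142.166.0.0: bits 10001110101001100 walk d0:H0→d1:H1→d2:-→d3:-→d4:-→d5:-→d6:-→d7:-→d8:-→d9:-→d10:-→d11:-→d12:-→d13:-→d14:-→d15:-→d16:H3→d17:- -> H3
  lookup 203.80.17.117: bits 110010110101 walk d0:H0→d1:H1→d2:-→d3:-→d4:-→d5:-→d6:-→d7:-→d8:-→d9:-→d10:-→d11:-→d12:H1 -> H1
  + 203.90.249.12/32 (H0) depth=32

== LOOKUPS ==
["H1","H0","no-route","H2","H4","H3","H0","H3","H1","H2","H1","H1","H1","H3","H1"]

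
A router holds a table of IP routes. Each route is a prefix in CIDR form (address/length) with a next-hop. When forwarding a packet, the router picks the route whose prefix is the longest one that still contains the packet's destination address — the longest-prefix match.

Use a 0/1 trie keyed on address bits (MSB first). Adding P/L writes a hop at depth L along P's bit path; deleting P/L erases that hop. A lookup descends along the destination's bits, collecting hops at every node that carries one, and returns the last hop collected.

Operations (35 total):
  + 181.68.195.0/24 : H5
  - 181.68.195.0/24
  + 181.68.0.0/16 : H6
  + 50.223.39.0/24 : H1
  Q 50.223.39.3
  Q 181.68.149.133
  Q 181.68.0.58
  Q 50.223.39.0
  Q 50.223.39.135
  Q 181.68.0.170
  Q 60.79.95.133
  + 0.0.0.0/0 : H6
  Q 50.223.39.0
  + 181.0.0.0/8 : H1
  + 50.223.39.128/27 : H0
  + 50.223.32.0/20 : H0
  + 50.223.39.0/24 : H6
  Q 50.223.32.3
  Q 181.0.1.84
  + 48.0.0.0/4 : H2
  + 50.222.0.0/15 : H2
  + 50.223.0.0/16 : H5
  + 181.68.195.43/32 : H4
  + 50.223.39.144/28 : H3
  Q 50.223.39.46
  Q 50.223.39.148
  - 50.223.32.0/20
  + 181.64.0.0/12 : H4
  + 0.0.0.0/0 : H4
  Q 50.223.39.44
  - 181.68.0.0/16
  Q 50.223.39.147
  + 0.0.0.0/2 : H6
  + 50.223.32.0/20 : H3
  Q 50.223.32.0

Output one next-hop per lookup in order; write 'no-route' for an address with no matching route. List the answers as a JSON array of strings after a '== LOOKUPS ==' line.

Trace:
  add 181.68.195.0/24 -> H5 at depth 24
  - 181.68.195.0/24 clear@24
  add 181.68.0.0/16 -> H6 at depth 16
  add 50.223.39.0/24 -> H1 at depth 24
  lookup 50.223.39.3: bits 001100101101111100100111 walk d0:-→d1:-→d2:-→d3:-→d4:-→d5:-→d6:-→d7:-→d8:-→d9:-→d10:-→d11:-→d12:-→d13:-→d14:-→d15:-→d16:-→d17:-→d18:-→d19:-→d20:-→d21:-→d22:-→d23:-→d24:H1 -> H1
  lookup 181.68.149.133: bits 10110101010001001 walk d0:-→d1:-→d2:-→d3:-→d4:-→d5:-→d6:-→d7:-→d8:-→d9:-→d10:-→d11:-→d12:-→d13:-→d14:-→d15:-→d16:H6→d17:- -> H6
  lookup 181.68.0.58: bits 1011010101000100 walk d0:-→d1:-→d2:-→d3:-→d4:-→d5:-→d6:-→d7:-→d8:-→d9:-→d10:-→d11:-→d12:-→d13:-→d14:-→d15:-→d16:H6 -> H6
  lookup 50.223.39.0: bits 001100101101111100100111 walk d0:-→d1:-→d2:-→d3:-→d4:-→d5:-→d6:-→d7:-→d8:-→d9:-→d10:-→d11:-→d12:-→d13:-→d14:-→d15:-→d16:-→d17:-→d18:-→d19:-→d20:-→d21:-→d22:-→d23:-→d24:H1 -> H1
  lookup 50.223.39.135: bits 001100101101111100100111 walk d0:-→d1:-→d2:-→d3:-→d4:-→d5:-→d6:-→d7:-→d8:-→d9:-→d10:-→d11:-→d12:-→d13:-→d14:-→d15:-→d16:-→d17:-→d18:-→d19:-→d20:-→d21:-→d22:-→d23:-→d24:H1 -> H1
  lookup 181.68.0.170: bits 1011010101000100 walk d0:-→d1:-→d2:-→d3:-→d4:-→d5:-→d6:-→d7:-→d8:-→d9:-→d10:-→d11:-→d12:-→d13:-→d14:-→d15:-→d16:H6 -> H6
  lookup 60.79.95.133: bits 0011 walk d0:-→d1:-→d2:-→d3:-→d4:- -> no-route
  add 0.0.0.0/0 -> H6 at depth 0
  lookup 50.223.39.0: bits 001100101101111100100111 walk d0:H6→d1:-→d2:-→d3:-→d4:-→d5:-→d6:-→d7:-→d8:-→d9:-→d10:-→d11:-→d12:-→d13:-→d14:-→d15:-→d16:-→d17:-→d18:-→d19:-→d20:-→d21:-→d22:-→d23:-→d24:H1 -> H1
  add 181.0.0.0/8 -> H1 at depth 8
  add 50.223.39.128/27 -> H0 at depth 27
  add 50.223.32.0/20 -> H0 at depth 20
  add 50.223.39.0/24 -> H6 at depth 24
  lookup 50.223.32.3: bits 001100101101111100100 walk d0:H6→d1:-→d2:-→d3:-→d4:-→d5:-→d6:-→d7:-→d8:-→d9:-→d10:-→d11:-→d12:-→d13:-→d14:-→d15:-→d16:-→d17:-→d18:-→d19:-→d20:H0→d21:- -> H0
  lookup 181.0.1.84: bits 101101010 walk d0:H6→d1:-→d2:-→d3:-→d4:-→d5:-→d6:-→d7:-→d8:H1→d9:- -> H1
  add 48.0.0.0/4 -> H2 at depth 4
  add 50.222.0.0/15 -> H2 at depth 15
  add 50.223.0.0/16 -> H5 at depth 16
  add 181.68.195.43/32 -> H4 at depth 32
  add 50.223.39.144/28 -> H3 at depth 28
  lookup 50.223.39.46: bits 001100101101111100100111 walk d0:H6→d1:-→d2:-→d3:-→d4:H2→d5:-→d6:-→d7:-→d8:-→d9:-→d10:-→d11:-→d12:-→d13:-→d14:-→d15:H2→d16:H5→d17:-→d18:-→d19:-→d20:H0→d21:-→d22:-→d23:-→d24:H6 -> H6
  lookup 50.223.39.148: bits 0011001011011111001001111001 walk d0:H6→d1:-→d2:-→d3:-→d4:H2→d5:-→d6:-→d7:-→d8:-→d9:-→d10:-→d11:-→d12:-→d13:-→d14:-→d15:H2→d16:H5→d17:-→d18:-→d19:-→d20:H0→d21:-→d22:-→d23:-→d24:H6→d25:-→d26:-→d27:H0→d28:H3 -> H3
  - 50.223.32.0/20 clear@20
  add 181.64.0.0/12 -> H4 at depth 12
  add 0.0.0.0/0 -> H4 at depth 0
  lookup 50.223.39.44: bits 001100101101111100100111 walk d0:H4→d1:-→d2:-→d3:-→d4:H2→d5:-→d6:-→d7:-→d8:-→d9:-→d10:-→d11:-→d12:-→d13:-→d14:-→d15:H2→d16:H5→d17:-→d18:-→d19:-→d20:-→d21:-→d22:-→d23:-→d24:H6 -> H6
  - 181.68.0.0/16 clear@16
  lookup 50.223.39.147: bits 0011001011011111001001111001 walk d0:H4→d1:-→d2:-→d3:-→d4:H2→d5:-→d6:-→d7:-→d8:-→d9:-→d10:-→d11:-→d12:-→d13:-→d14:-→d15:H2→d16:H5→d17:-→d18:-→d19:-→d20:-→d21:-→d22:-→d23:-→d24:H6→d25:-→d26:-→d27:H0→d28:H3 -> H3
  add 0.0.0.0/2 -> H6 at depth 2
  add 50.223.32.0/20 -> H3 at depth 20
  lookup 50.223.32.0: bits 001100101101111100100 walk d0:H4→d1:-→d2:H6→d3:-→d4:H2→d5:-→d6:-→d7:-→d8:-→d9:-→d10:-→d11:-→d12:-→d13:-→d14:-→d15:H2→d16:H5→d17:-→d18:-→d19:-→d20:H3→d21:- -> H3

== LOOKUPS ==
["H1","H6","H6","H1","H1","H6","no-route","H1","H0","H1","H6","H3","H6","H3","H3"]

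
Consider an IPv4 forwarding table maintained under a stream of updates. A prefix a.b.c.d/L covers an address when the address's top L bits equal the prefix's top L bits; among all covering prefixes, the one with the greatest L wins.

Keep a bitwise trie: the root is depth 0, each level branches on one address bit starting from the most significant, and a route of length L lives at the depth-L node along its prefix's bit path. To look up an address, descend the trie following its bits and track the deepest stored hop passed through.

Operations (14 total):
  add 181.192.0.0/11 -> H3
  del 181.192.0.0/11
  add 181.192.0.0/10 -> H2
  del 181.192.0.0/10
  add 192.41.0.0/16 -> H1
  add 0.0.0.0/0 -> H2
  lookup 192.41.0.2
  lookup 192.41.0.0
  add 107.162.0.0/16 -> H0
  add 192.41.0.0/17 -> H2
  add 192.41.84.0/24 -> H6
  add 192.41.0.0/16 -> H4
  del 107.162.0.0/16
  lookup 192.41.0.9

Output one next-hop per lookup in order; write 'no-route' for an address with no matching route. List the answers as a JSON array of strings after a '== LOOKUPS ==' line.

Process each operation:
  add 181.192.0.0/11 -> H3 at depth 11
  del 181.192.0.0/11 (clear depth 11)
  add 181.192.0.0/10 -> H2 at depth 10
  del 181.192.0.0/10 (clear depth 10)
  add 192.41.0.0/16 -> H1 at depth 16
  add 0.0.0.0/0 -> H2 at depth 0
  lookup 192.41.0.2: bits 1100000000101001 walk d0:H2→d1:-→d2:-→d3:-→d4:-→d5:-→d6:-→d7:-→d8:-→d9:-→d10:-→d11:-→d12:-→d13:-→d14:-→d15:-→d16:H1 -> H1
  lookup 192.41.0.0: bits 1100000000101001 walk d0:H2→d1:-→d2:-→d3:-→d4:-→d5:-→d6:-→d7:-→d8:-→d9:-→d10:-→d11:-→d12:-→d13:-→d14:-→d15:-→d16:H1 -> H1
  add 107.162.0.0/16 -> H0 at depth 16
  add 192.41.0.0/17 -> H2 at depth 17
  add 192.41.84.0/24 -> H6 at depth 24
  add 192.41.0.0/16 -> H4 at depth 16
  del 107.162.0.0/16 (clear depth 16)
  lookup 192.41.0.9: bits 11000000001010010 walk d0:H2→d1:-→d2:-→d3:-→d4:-→d5:-→d6:-→d7:-→d8:-→d9:-→d10:-→d11:-→d12:-→d13:-→d14:-→d15:-→d16:H4→d17:H2 -> H2

== LOOKUPS ==
["H1","H1","H2"]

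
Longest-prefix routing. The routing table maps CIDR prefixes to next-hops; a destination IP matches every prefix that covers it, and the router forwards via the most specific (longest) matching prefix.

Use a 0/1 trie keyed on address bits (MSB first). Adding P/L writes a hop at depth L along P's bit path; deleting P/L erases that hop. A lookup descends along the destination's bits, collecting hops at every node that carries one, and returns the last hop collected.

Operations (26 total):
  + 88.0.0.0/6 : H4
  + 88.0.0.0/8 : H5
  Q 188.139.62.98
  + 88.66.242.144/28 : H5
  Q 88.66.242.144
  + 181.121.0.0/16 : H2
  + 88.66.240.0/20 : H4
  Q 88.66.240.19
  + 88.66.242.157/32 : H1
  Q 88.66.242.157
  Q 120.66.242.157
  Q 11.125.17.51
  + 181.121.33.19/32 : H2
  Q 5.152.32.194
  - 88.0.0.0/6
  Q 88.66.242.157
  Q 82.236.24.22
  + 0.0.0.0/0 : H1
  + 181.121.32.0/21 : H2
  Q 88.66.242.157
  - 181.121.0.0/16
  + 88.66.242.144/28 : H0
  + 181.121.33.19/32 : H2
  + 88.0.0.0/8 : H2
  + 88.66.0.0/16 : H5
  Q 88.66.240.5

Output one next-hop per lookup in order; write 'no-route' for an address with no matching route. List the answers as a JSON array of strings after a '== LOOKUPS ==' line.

Apply in order:
  + 88.0.0.0/6 (H4) depth=6
  + 88.0.0.0/8 (H5) depth=8
  ? 188.139.62.98  path d0:-  best=no-route
  + 88.66.242.144/28 (H5) depth=28
  ? 88.66.242.144  path d0:-→d1:-→d2:-→d3:-→d4:-→d5:-→d6:H4→d7:-→d8:H5→d9:-→d10:-→d11:-→d12:-→d13:-→d14:-→d15:-→d16:-→d17:-→d18:-→d19:-→d20:-→d21:-→d22:-→d23:-→d24:-→d25:-→d26:-→d27:-→d28:H5  best=H5
  + 181.121.0.0/16 (H2) depth=16
  + 88.66.240.0/20 (H4) depth=20
  ? 88.66.240.19  path d0:-→d1:-→d2:-→d3:-→d4:-→d5:-→d6:H4→d7:-→d8:H5→d9:-→d10:-→d11:-→d12:-→d13:-→d14:-→d15:-→d16:-→d17:-→d18:-→d19:-→d20:H4→d21:-→d22:-  best=H4
  + 88.66.242.157/32 (H1) depth=32
  ? 88.66.242.157  path d0:-→d1:-→d2:-→d3:-→d4:-→d5:-→d6:H4→d7:-→d8:H5→d9:-→d10:-→d11:-→d12:-→d13:-→d14:-→d15:-→d16:-→d17:-→d18:-→d19:-→d20:H4→d21:-→d22:-→d23:-→d24:-→d25:-→d26:-→d27:-→d28:H5→d29:-→d30:-→d31:-→d32:H1  best=H1
  ? 120.66.242.157  path d0:-→d1:-→d2:-  best=no-route
  ? 11.125.17.51  path d0:-→d1:-  best=no-route
  + 181.121.33.19/32 (H2) depth=32
  ? 5.152.32.194  path d0:-→d1:-  best=no-route
  del 88.0.0.0/6 (clear depth 6)
  ? 88.66.242.157  path d0:-→d1:-→d2:-→d3:-→d4:-→d5:-→d6:-→d7:-→d8:H5→d9:-→d10:-→d11:-→d12:-→d13:-→d14:-→d15:-→d16:-→d17:-→d18:-→d19:-→d20:H4→d21:-→d22:-→d23:-→d24:-→d25:-→d26:-→d27:-→d28:H5→d29:-→d30:-→d31:-→d32:H1  best=H1
  ? 82.236.24.22  path d0:-→d1:-→d2:-→d3:-→d4:-  best=no-route
  + 0.0.0.0/0 (H1) depth=0
  + 181.121.32.0/21 (H2) depth=21
  ? 88.66.242.157  path d0:H1→d1:-→d2:-→d3:-→d4:-→d5:-→d6:-→d7:-→d8:H5→d9:-→d10:-→d11:-→d12:-→d13:-→d14:-→d15:-→d16:-→d17:-→d18:-→d19:-→d20:H4→d21:-→d22:-→d23:-→d24:-→d25:-→d26:-→d27:-→d28:H5→d29:-→d30:-→d31:-→d32:H1  best=H1
  del 181.121.0.0/16 (clear depth 16)
  + 88.66.242.144/28 (H0) depth=28
  + 181.121.33.19/32 (H2) depth=32
  + 88.0.0.0/8 (H2) depth=8
  + 88.66.0.0/16 (H5) depth=16
  ? 88.66.240.5  path d0:H1→d1:-→d2:-→d3:-→d4:-→d5:-→d6:-→d7:-→d8:H2→d9:-→d10:-→d11:-→d12:-→d13:-→d14:-→d15:-→d16:H5→d17:-→d18:-→d19:-→d20:H4→d21:-→d22:-  best=H4

== LOOKUPS ==
["no-route","H5","H4","H1","no-route","no-route","no-route","H1","no-route","H1","H4"]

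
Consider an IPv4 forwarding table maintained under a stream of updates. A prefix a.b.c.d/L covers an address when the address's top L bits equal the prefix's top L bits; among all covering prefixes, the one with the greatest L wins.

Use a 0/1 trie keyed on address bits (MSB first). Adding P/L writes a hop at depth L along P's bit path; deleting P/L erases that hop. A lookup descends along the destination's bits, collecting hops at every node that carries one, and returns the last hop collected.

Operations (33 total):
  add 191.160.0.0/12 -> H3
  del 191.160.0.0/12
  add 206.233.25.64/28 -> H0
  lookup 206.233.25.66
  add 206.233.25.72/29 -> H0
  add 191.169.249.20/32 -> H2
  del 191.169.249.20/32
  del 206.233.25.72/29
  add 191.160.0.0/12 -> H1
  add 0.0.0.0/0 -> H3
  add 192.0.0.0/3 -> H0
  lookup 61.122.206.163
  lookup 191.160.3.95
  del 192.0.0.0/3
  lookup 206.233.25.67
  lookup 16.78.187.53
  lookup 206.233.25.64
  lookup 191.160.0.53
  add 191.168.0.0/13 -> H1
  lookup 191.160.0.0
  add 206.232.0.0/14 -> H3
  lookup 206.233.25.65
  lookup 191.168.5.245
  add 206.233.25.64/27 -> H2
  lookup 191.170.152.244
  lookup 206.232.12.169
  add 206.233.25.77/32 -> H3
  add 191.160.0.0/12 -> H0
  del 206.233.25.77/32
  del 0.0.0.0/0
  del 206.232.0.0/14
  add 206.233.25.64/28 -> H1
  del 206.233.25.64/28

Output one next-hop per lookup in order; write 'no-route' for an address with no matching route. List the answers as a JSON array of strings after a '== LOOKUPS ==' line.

Trace:
  add 191.160.0.0/12 -> H3 at depth 12
  - 191.160.0.0/12 clear@12
  add 206.233.25.64/28 -> H0 at depth 28
  Q 206.233.25.66: descend 1100111011101001000110010100 ; hops seen [H0] ; pick H0
  add 206.233.25.72/29 -> H0 at depth 29
  add 191.169.249.20/32 -> H2 at depth 32
  - 191.169.249.20/32 clear@32
  - 206.233.25.72/29 clear@29
  add 191.160.0.0/12 -> H1 at depth 12
  add 0.0.0.0/0 -> H3 at depth 0
  add 192.0.0.0/3 -> H0 at depth 3
  Q 61.122.206.163: descend ε ; hops seen [H3] ; pick H3
  Q 191.160.3.95: descend 101111111010 ; hops seen [H3,H1] ; pick H1
  - 192.0.0.0/3 clear@3
  Q 206.233.25.67: descend 1100111011101001000110010100 ; hops seen [H3,H0] ; pick H0
  Q 16.78.187.53: descend ε ; hops seen [H3] ; pick H3
  Q 206.233.25.64: descend 1100111011101001000110010100 ; hops seen [H3,H0] ; pick H0
  Q 191.160.0.53: descend 101111111010 ; hops seen [H3,H1] ; pick H1
  add 191.168.0.0/13 -> H1 at depth 13
  Q 191.160.0.0: descend 101111111010 ; hops seen [H3,H1] ; pick H1
  add 206.232.0.0/14 -> H3 at depth 14
  Q 206.233.25.65: descend 1100111011101001000110010100 ; hops seen [H3,H3,H0] ; pick H0
  Q 191.168.5.245: descend 101111111010100 ; hops seen [H3,H1,H1] ; pick H1
  add 206.233.25.64/27 -> H2 at depth 27
  Q 191.170.152.244: descend 10111111101010 ; hops seen [H3,H1,H1] ; pick H1
  Q 206.232.12.169: descend 110011101110100 ; hops seen [H3,H3] ; pick H3
  add 206.233.25.77/32 -> H3 at depth 32
  add 191.160.0.0/12 -> H0 at depth 12
  - 206.233.25.77/32 clear@32
  - 0.0.0.0/0 clear@0
  - 206.232.0.0/14 clear@14
  add 206.233.25.64/28 -> H1 at depth 28
  - 206.233.25.64/28 clear@28

== LOOKUPS ==
["H0","H3","H1","H0","H3","H0","H1","H1","H0","H1","H1","H3"]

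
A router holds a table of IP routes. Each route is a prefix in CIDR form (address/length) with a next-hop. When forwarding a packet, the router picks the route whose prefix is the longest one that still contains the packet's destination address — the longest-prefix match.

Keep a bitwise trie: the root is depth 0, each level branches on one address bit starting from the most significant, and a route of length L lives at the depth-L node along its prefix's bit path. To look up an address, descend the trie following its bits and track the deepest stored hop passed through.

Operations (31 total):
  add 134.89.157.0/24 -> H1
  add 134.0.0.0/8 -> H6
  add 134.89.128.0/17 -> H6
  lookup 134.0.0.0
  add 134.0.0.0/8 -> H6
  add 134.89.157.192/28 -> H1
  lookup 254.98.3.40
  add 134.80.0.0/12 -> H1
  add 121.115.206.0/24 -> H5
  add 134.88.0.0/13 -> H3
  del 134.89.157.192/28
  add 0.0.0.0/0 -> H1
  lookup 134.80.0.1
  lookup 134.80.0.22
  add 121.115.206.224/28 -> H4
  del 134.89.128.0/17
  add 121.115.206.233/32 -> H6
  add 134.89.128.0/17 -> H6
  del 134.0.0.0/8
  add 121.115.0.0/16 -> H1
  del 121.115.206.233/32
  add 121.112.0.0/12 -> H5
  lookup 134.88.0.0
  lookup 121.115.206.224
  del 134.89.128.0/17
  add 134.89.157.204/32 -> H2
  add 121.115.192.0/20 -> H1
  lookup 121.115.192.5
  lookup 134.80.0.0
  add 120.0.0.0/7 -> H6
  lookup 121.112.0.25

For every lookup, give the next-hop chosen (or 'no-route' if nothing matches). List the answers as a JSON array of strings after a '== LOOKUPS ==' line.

Trace:
  + 134.89.157.0/24 (H1) depth=24
  + 134.0.0.0/8 (H6) depth=8
  + 134.89.128.0/17 (H6) depth=17
  lookup 134.0.0.0: bits 100001100 walk d0:-→d1:-→d2:-→d3:-→d4:-→d5:-→d6:-→d7:-→d8:H6→d9:- -> H6
  + 134.0.0.0/8 (H6) depth=8
  + 134.89.157.192/28 (H1) depth=28
  lookup 254.98.3.40: bits 1 walk d0:-→d1:- -> no-route
  + 134.80.0.0/12 (H1) depth=12
  + 121.115.206.0/24 (H5) depth=24
  + 134.88.0.0/13 (H3) depth=13
  - 134.89.157.192/28 clear@28
  + 0.0.0.0/0 (H1) depth=0
  lookup 134.80.0.1: bits 100001100101 walk d0:H1→d1:-→d2:-→d3:-→d4:-→d5:-→d6:-→d7:-→d8:H6→d9:-→d10:-→d11:-→d12:H1 -> H1
  lookup 134.80.0.22: bits 100001100101 walk d0:H1→d1:-→d2:-→d3:-→d4:-→d5:-→d6:-→d7:-→d8:H6→d9:-→d10:-→d11:-→d12:H1 -> H1
  + 121.115.206.224/28 (H4) depth=28
  - 134.89.128.0/17 clear@17
  + 121.115.206.233/32 (H6) depth=32
  + 134.89.128.0/17 (H6) depth=17
  - 134.0.0.0/8 clear@8
  + 121.115.0.0/16 (H1) depth=16
  - 121.115.206.233/32 clear@32
  + 121.112.0.0/12 (H5) depth=12
  lookup 134.88.0.0: bits 100001100101100 walk d0:H1→d1:-→d2:-→d3:-→d4:-→d5:-→d6:-→d7:-→d8:-→d9:-→d10:-→d11:-→d12:H1→d13:H3→d14:-→d15:- -> H3
  lookup 121.115.206.224: bits 0111100101110011110011101110 walk d0:H1→d1:-→d2:-→d3:-→d4:-→d5:-→d6:-→d7:-→d8:-→d9:-→d10:-→d11:-→d12:H5→d13:-→d14:-→d15:-→d16:H1→d17:-→d18:-→d19:-→d20:-→d21:-→d22:-→d23:-→d24:H5→d25:-→d26:-→d27:-→d28:H4 -> H4
  - 134.89.128.0/17 clear@17
  + 134.89.157.204/32 (H2) depth=32
  + 121.115.192.0/20 (H1) depth=20
  lookup 121.115.192.5: bits 01111001011100111100 walk d0:H1→d1:-→d2:-→d3:-→d4:-→d5:-→d6:-→d7:-→d8:-→d9:-→d10:-→d11:-→d12:H5→d13:-→d14:-→d15:-→d16:H1→d17:-→d18:-→d19:-→d20:H1 -> H1
  lookup 134.80.0.0: bits 100001100101 walk d0:H1→d1:-→d2:-→d3:-→d4:-→d5:-→d6:-→d7:-→d8:-→d9:-→d10:-→d11:-→d12:H1 -> H1
  + 120.0.0.0/7 (H6) depth=7
  lookup 121.112.0.25: bits 01111001011100 walk d0:H1→d1:-→d2:-→d3:-→d4:-→d5:-→d6:-→d7:H6→d8:-→d9:-→d10:-→d11:-→d12:H5→d13:-→d14:- -> H5

== LOOKUPS ==
["H6","no-route","H1","H1","H3","H4","H1","H1","H5"]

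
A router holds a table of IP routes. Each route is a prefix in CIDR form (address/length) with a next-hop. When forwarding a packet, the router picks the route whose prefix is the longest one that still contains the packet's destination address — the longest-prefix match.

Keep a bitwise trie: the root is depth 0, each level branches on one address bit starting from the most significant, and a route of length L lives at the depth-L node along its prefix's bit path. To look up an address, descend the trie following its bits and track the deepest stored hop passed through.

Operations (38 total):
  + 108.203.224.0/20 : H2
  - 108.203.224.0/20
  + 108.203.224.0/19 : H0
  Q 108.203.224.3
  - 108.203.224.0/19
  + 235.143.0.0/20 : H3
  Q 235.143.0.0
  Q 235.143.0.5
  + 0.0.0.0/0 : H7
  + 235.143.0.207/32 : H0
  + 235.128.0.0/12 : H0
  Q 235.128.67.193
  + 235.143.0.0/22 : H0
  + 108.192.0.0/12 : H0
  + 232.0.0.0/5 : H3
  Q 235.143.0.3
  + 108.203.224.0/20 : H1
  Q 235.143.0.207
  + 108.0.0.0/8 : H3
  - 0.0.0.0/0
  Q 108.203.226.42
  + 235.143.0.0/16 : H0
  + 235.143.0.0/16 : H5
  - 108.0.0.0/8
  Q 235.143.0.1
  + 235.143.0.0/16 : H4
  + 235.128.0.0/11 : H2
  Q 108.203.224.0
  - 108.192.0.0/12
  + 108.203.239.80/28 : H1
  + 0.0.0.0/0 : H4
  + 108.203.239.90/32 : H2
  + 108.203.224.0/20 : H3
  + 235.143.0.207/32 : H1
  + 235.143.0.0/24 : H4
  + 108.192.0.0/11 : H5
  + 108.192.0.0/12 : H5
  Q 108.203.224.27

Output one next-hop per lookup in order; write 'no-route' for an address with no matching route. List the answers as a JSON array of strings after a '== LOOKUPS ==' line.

Trace:
  add 108.203.224.0/20 -> H2 at depth 20
  del 108.203.224.0/20 (clear depth 20)
  add 108.203.224.0/19 -> H0 at depth 19
  ? 108.203.224.3  path d0:-→d1:-→d2:-→d3:-→d4:-→d5:-→d6:-→d7:-→d8:-→d9:-→d10:-→d11:-→d12:-→d13:-→d14:-→d15:-→d16:-→d17:-→d18:-→d19:H0→d20:-  best=H0
  del 108.203.224.0/19 (clear depth 19)
  add 235.143.0.0/20 -> H3 at depth 20
  ? 235.143.0.0  path d0:-→d1:-→d2:-→d3:-→d4:-→d5:-→d6:-→d7:-→d8:-→d9:-→d10:-→d11:-→d12:-→d13:-→d14:-→d15:-→d16:-→d17:-→d18:-→d19:-→d20:H3  best=H3
  ? 235.143.0.5  path d0:-→d1:-→d2:-→d3:-→d4:-→d5:-→d6:-→d7:-→d8:-→d9:-→d10:-→d11:-→d12:-→d13:-→d14:-→d15:-→d16:-→d17:-→d18:-→d19:-→d20:H3  best=H3
  add 0.0.0.0/0 -> H7 at depth 0
  add 235.143.0.207/32 -> H0 at depth 32
  add 235.128.0.0/12 -> H0 at depth 12
  ? 235.128.67.193  path d0:H7→d1:-→d2:-→d3:-→d4:-→d5:-→d6:-→d7:-→d8:-→d9:-→d10:-→d11:-→d12:H0  best=H0
  add 235.143.0.0/22 -> H0 at depth 22
  add 108.192.0.0/12 -> H0 at depth 12
  add 232.0.0.0/5 -> H3 at depth 5
  ? 235.143.0.3  path d0:H7→d1:-→d2:-→d3:-→d4:-→d5:H3→d6:-→d7:-→d8:-→d9:-→d10:-→d11:-→d12:H0→d13:-→d14:-→d15:-→d16:-→d17:-→d18:-→d19:-→d20:H3→d21:-→d22:H0→d23:-→d24:-  best=H0
  add 108.203.224.0/20 -> H1 at depth 20
  ? 235.143.0.207  path d0:H7→d1:-→d2:-→d3:-→d4:-→d5:H3→d6:-→d7:-→d8:-→d9:-→d10:-→d11:-→d12:H0→d13:-→d14:-→d15:-→d16:-→d17:-→d18:-→d19:-→d20:H3→d21:-→d22:H0→d23:-→d24:-→d25:-→d26:-→d27:-→d28:-→d29:-→d30:-→d31:-→d32:H0  best=H0
  add 108.0.0.0/8 -> H3 at depth 8
  del 0.0.0.0/0 (clear depth 0)
  ? 108.203.226.42  path d0:-→d1:-→d2:-→d3:-→d4:-→d5:-→d6:-→d7:-→d8:H3→d9:-→d10:-→d11:-→d12:H0→d13:-→d14:-→d15:-→d16:-→d17:-→d18:-→d19:-→d20:H1  best=H1
  add 235.143.0.0/16 -> H0 at depth 16
  add 235.143.0.0/16 -> H5 at depth 16
  del 108.0.0.0/8 (clear depth 8)
  ? 235.143.0.1  path d0:-→d1:-→d2:-→d3:-→d4:-→d5:H3→d6:-→d7:-→d8:-→d9:-→d10:-→d11:-→d12:H0→d13:-→d14:-→d15:-→d16:H5→d17:-→d18:-→d19:-→d20:H3→d21:-→d22:H0→d23:-→d24:-  best=H0
  add 235.143.0.0/16 -> H4 at depth 16
  add 235.128.0.0/11 -> H2 at depth 11
  ? 108.203.224.0  path d0:-→d1:-→d2:-→d3:-→d4:-→d5:-→d6:-→d7:-→d8:-→d9:-→d10:-→d11:-→d12:H0→d13:-→d14:-→d15:-→d16:-→d17:-→d18:-→d19:-→d20:H1  best=H1
  del 108.192.0.0/12 (clear depth 12)
  add 108.203.239.80/28 -> H1 at depth 28
  add 0.0.0.0/0 -> H4 at depth 0
  add 108.203.239.90/32 -> H2 at depth 32
  add 108.203.224.0/20 -> H3 at depth 20
  add 235.143.0.207/32 -> H1 at depth 32
  add 235.143.0.0/24 -> H4 at depth 24
  add 108.192.0.0/11 -> H5 at depth 11
  add 108.192.0.0/12 -> H5 at depth 12
  ? 108.203.224.27  path d0:H4→d1:-→d2:-→d3:-→d4:-→d5:-→d6:-→d7:-→d8:-→d9:-→d10:-→d11:H5→d12:H5→d13:-→d14:-→d15:-→d16:-→d17:-→d18:-→d19:-→d20:H3  best=H3

== LOOKUPS ==
["H0","H3","H3","H0","H0","H0","H1","H0","H1","H3"]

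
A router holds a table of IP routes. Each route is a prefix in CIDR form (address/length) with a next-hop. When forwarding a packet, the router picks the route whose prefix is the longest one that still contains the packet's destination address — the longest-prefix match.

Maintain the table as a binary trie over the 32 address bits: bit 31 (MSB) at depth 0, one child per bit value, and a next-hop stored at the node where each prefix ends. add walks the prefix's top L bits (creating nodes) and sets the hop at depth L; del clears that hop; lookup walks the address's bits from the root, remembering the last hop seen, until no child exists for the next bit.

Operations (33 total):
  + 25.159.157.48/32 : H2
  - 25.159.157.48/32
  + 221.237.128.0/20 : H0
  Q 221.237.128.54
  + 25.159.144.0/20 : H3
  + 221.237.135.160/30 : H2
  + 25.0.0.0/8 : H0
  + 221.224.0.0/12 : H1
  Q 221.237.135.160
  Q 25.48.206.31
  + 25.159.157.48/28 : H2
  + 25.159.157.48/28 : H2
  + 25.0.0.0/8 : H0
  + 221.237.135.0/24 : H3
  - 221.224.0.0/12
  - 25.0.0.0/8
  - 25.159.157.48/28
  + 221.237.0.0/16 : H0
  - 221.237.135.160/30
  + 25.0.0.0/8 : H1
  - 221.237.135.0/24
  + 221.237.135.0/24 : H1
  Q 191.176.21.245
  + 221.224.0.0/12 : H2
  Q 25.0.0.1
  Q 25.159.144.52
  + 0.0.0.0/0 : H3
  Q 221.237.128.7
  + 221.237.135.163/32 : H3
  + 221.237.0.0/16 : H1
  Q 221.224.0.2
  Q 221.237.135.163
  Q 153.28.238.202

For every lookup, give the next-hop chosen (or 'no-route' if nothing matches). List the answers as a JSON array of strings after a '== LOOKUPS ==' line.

Trace:
  add 25.159.157.48/32 -> H2 at depth 32
  - 25.159.157.48/32 clear@32
  add 221.237.128.0/20 -> H0 at depth 20
  Q 221.237.128.54: descend 11011101111011011000 ; hops seen [H0] ; pick H0
  add 25.159.144.0/20 -> H3 at depth 20
  add 221.237.135.160/30 -> H2 at depth 30
  add 25.0.0.0/8 -> H0 at depth 8
  add 221.224.0.0/12 -> H1 at depth 12
  Q 221.237.135.160: descend 110111011110110110000111101000 ; hops seen [H1,H0,H2] ; pick H2
  Q 25.48.206.31: descend 00011001 ; hops seen [H0] ; pick H0
  add 25.159.157.48/28 -> H2 at depth 28
  add 25.159.157.48/28 -> H2 at depth 28
  add 25.0.0.0/8 -> H0 at depth 8
  add 221.237.135.0/24 -> H3 at depth 24
  - 221.224.0.0/12 clear@12
  - 25.0.0.0/8 clear@8
  - 25.159.157.48/28 clear@28
  add 221.237.0.0/16 -> H0 at depth 16
  - 221.237.135.160/30 clear@30
  add 25.0.0.0/8 -> H1 at depth 8
  - 221.237.135.0/24 clear@24
  add 221.237.135.0/24 -> H1 at depth 24
  Q 191.176.21.245: descend 1 ; hops seen [∅] ; pick no-route
  add 221.224.0.0/12 -> H2 at depth 12
  Q 25.0.0.1: descend 00011001 ; hops seen [H1] ; pick H1
  Q 25.159.144.52: descend 00011001100111111001 ; hops seen [H1,H3] ; pick H3
  add 0.0.0.0/0 -> H3 at depth 0
  Q 221.237.128.7: descend 110111011110110110000 ; hops seen [H3,H2,H0,H0] ; pick H0
  add 221.237.135.163/32 -> H3 at depth 32
  add 221.237.0.0/16 -> H1 at depth 16
  Q 221.224.0.2: descend 110111011110 ; hops seen [H3,H2] ; pick H2
  Q 221.237.135.163: descend 11011101111011011000011110100011 ; hops seen [H3,H2,H1,H0,H1,H3] ; pick H3
  Q 153.28.238.202: descend 1 ; hops seen [H3] ; pick H3

== LOOKUPS ==
["H0","H2","H0","no-route","H1","H3","H0","H2","H3","H3"]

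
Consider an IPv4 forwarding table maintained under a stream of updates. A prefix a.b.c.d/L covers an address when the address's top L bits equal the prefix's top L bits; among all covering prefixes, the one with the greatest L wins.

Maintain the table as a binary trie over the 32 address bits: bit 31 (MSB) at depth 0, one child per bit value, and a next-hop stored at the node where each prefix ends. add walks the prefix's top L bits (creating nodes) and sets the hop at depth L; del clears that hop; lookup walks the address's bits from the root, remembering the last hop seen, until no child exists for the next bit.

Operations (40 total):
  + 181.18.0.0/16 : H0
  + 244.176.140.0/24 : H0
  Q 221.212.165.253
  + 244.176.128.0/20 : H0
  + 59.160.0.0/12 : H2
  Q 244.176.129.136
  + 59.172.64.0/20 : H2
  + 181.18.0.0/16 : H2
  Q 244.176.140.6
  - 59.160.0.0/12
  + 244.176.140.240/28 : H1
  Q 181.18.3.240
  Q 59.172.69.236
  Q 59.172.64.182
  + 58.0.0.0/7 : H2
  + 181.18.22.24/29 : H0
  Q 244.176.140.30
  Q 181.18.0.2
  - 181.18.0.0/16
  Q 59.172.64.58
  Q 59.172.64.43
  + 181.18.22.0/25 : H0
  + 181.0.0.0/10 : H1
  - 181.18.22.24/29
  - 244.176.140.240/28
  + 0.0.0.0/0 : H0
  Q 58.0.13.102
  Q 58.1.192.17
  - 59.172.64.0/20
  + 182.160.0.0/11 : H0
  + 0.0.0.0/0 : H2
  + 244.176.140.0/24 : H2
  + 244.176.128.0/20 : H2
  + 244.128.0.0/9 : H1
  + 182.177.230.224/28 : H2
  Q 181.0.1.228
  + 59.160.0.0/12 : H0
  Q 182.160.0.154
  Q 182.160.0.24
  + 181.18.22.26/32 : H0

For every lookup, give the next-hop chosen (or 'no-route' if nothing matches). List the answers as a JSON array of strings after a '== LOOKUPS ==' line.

Trace:
  + 181.18.0.0/16 (H0) depth=16
  + 244.176.140.0/24 (H0) depth=24
  Q 221.212.165.253: descend 11 ; hops seen [∅] ; pick no-route
  + 244.176.128.0/20 (H0) depth=20
  + 59.160.0.0/12 (H2) depth=12
  Q 244.176.129.136: descend 11110100101100001000 ; hops seen [H0] ; pick H0
  + 59.172.64.0/20 (H2) depth=20
  + 181.18.0.0/16 (H2) depth=16
  Q 244.176.140.6: descend 111101001011000010001100 ; hops seen [H0,H0] ; pick H0
  del 59.160.0.0/12 (clear depth 12)
  + 244.176.140.240/28 (H1) depth=28
  Q 181.18.3.240: descend 1011010100010010 ; hops seen [H2] ; pick H2
  Q 59.172.69.236: descend 00111011101011000100 ; hops seen [H2] ; pick H2
  Q 59.172.64.182: descend 00111011101011000100 ; hops seen [H2] ; pick H2
  + 58.0.0.0/7 (H2) depth=7
  + 181.18.22.24/29 (H0) depth=29
  Q 244.176.140.30: descend 111101001011000010001100 ; hops seen [H0,H0] ; pick H0
  Q 181.18.0.2: descend 1011010100010010000 ; hops seen [H2] ; pick H2
  del 181.18.0.0/16 (clear depth 16)
  Q 59.172.64.58: descend 00111011101011000100 ; hops seen [H2,H2] ; pick H2
  Q 59.172.64.43: descend 00111011101011000100 ; hops seen [H2,H2] ; pick H2
  + 181.18.22.0/25 (H0) depth=25
  + 181.0.0.0/10 (H1) depth=10
  del 181.18.22.24/29 (clear depth 29)
  del 244.176.140.240/28 (clear depth 28)
  + 0.0.0.0/0 (H0) depth=0
  Q 58.0.13.102: descend 0011101 ; hops seen [H0,H2] ; pick H2
  Q 58.1.192.17: descend 0011101 ; hops seen [H0,H2] ; pick H2
  del 59.172.64.0/20 (clear depth 20)
  + 182.160.0.0/11 (H0) depth=11
  + 0.0.0.0/0 (H2) depth=0
  + 244.176.140.0/24 (H2) depth=24
  + 244.176.128.0/20 (H2) depth=20
  + 244.128.0.0/9 (H1) depth=9
  + 182.177.230.224/28 (H2) depth=28
  Q 181.0.1.228: descend 10110101000 ; hops seen [H2,H1] ; pick H1
  + 59.160.0.0/12 (H0) depth=12
  Q 182.160.0.154: descend 10110110101 ; hops seen [H2,H0] ; pick H0
  Q 182.160.0.24: descend 10110110101 ; hops seen [H2,H0] ; pick H0
  + 181.18.22.26/32 (H0) depth=32

== LOOKUPS ==
["no-route","H0","H0","H2","H2","H2","H0","H2","H2","H2","H2","H2","H1","H0","H0"]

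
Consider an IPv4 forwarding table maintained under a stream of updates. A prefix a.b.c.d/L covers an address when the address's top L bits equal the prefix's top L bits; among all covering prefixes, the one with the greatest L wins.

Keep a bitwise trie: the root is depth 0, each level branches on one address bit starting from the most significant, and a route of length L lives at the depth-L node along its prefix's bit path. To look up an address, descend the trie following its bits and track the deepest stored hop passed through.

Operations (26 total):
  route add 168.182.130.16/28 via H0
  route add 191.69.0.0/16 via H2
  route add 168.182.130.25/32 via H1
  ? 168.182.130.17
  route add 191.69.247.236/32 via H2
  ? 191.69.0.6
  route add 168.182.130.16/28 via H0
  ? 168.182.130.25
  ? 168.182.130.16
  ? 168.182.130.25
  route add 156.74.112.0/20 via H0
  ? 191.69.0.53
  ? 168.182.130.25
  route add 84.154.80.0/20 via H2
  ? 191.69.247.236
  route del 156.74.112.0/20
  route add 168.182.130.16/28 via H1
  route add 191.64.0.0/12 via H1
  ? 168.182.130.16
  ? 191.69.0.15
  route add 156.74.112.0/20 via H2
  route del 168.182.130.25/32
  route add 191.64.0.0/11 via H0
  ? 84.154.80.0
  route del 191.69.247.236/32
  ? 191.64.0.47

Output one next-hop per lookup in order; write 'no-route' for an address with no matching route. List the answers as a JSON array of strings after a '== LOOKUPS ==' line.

Process each operation:
  add 168.182.130.16/28 -> H0 at depth 28
  add 191.69.0.0/16 -> H2 at depth 16
  add 168.182.130.25/32 -> H1 at depth 32
  lookup 168.182.130.17: bits 1010100010110110100000100001 walk d0:-→d1:-→d2:-→d3:-→d4:-→d5:-→d6:-→d7:-→d8:-→d9:-→d10:-→d11:-→d12:-→d13:-→d14:-→d15:-→d16:-→d17:-→d18:-→d19:-→d20:-→d21:-→d22:-→d23:-→d24:-→d25:-→d26:-→d27:-→d28:H0 -> H0
  add 191.69.247.236/32 -> H2 at depth 32
  lookup 191.69.0.6: bits 1011111101000101 walk d0:-→d1:-→d2:-→d3:-→d4:-→d5:-→d6:-→d7:-→d8:-→d9:-→d10:-→d11:-→d12:-→d13:-→d14:-→d15:-→d16:H2 -> H2
  add 168.182.130.16/28 -> H0 at depth 28
  lookup 168.182.130.25: bits 10101000101101101000001000011001 walk d0:-→d1:-→d2:-→d3:-→d4:-→d5:-→d6:-→d7:-→d8:-→d9:-→d10:-→d11:-→d12:-→d13:-→d14:-→d15:-→d16:-→d17:-→d18:-→d19:-→d20:-→d21:-→d22:-→d23:-→d24:-→d25:-→d26:-→d27:-→d28:H0→d29:-→d30:-→d31:-→d32:H1 -> H1
  lookup 168.182.130.16: bits 1010100010110110100000100001 walk d0:-→d1:-→d2:-→d3:-→d4:-→d5:-→d6:-→d7:-→d8:-→d9:-→d10:-→d11:-→d12:-→d13:-→d14:-→d15:-→d16:-→d17:-→d18:-→d19:-→d20:-→d21:-→d22:-→d23:-→d24:-→d25:-→d26:-→d27:-→d28:H0 -> H0
  lookup 168.182.130.25: bits 10101000101101101000001000011001 walk d0:-→d1:-→d2:-→d3:-→d4:-→d5:-→d6:-→d7:-→d8:-→d9:-→d10:-→d11:-→d12:-→d13:-→d14:-→d15:-→d16:-→d17:-→d18:-→d19:-→d20:-→d21:-→d22:-→d23:-→d24:-→d25:-→d26:-→d27:-→d28:H0→d29:-→d30:-→d31:-→d32:H1 -> H1
  add 156.74.112.0/20 -> H0 at depth 20
  lookup 191.69.0.53: bits 1011111101000101 walk d0:-→d1:-→d2:-→d3:-→d4:-→d5:-→d6:-→d7:-→d8:-→d9:-→d10:-→d11:-→d12:-→d13:-→d14:-→d15:-→d16:H2 -> H2
  lookup 168.182.130.25: bits 10101000101101101000001000011001 walk d0:-→d1:-→d2:-→d3:-→d4:-→d5:-→d6:-→d7:-→d8:-→d9:-→d10:-→d11:-→d12:-→d13:-→d14:-→d15:-→d16:-→d17:-→d18:-→d19:-→d20:-→d21:-→d22:-→d23:-→d24:-→d25:-→d26:-→d27:-→d28:H0→d29:-→d30:-→d31:-→d32:H1 -> H1
  add 84.154.80.0/20 -> H2 at depth 20
  lookup 191.69.247.236: bits 10111111010001011111011111101100 walk d0:-→d1:-→d2:-→d3:-→d4:-→d5:-→d6:-→d7:-→d8:-→d9:-→d10:-→d11:-→d12:-→d13:-→d14:-→d15:-→d16:H2→d17:-→d18:-→d19:-→d20:-→d21:-→d22:-→d23:-→d24:-→d25:-→d26:-→d27:-→d28:-→d29:-→d30:-→d31:-→d32:H2 -> H2
  del 156.74.112.0/20 (clear depth 20)
  add 168.182.130.16/28 -> H1 at depth 28
  add 191.64.0.0/12 -> H1 at depth 12
  lookup 168.182.130.16: bits 1010100010110110100000100001 walk d0:-→d1:-→d2:-→d3:-→d4:-→d5:-→d6:-→d7:-→d8:-→d9:-→d10:-→d11:-→d12:-→d13:-→d14:-→d15:-→d16:-→d17:-→d18:-→d19:-→d20:-→d21:-→d22:-→d23:-→d24:-→d25:-→d26:-→d27:-→d28:H1 -> H1
  lookup 191.69.0.15: bits 1011111101000101 walk d0:-→d1:-→d2:-→d3:-→d4:-→d5:-→d6:-→d7:-→d8:-→d9:-→d10:-→d11:-→d12:H1→d13:-→d14:-→d15:-→d16:H2 -> H2
  add 156.74.112.0/20 -> H2 at depth 20
  del 168.182.130.25/32 (clear depth 32)
  add 191.64.0.0/11 -> H0 at depth 11
  lookup 84.154.80.0: bits 01010100100110100101 walk d0:-→d1:-→d2:-→d3:-→d4:-→d5:-→d6:-→d7:-→d8:-→d9:-→d10:-→d11:-→d12:-→d13:-→d14:-→d15:-→d16:-→d17:-→d18:-→d19:-→d20:H2 -> H2
  del 191.69.247.236/32 (clear depth 32)
  lookup 191.64.0.47: bits 1011111101000 walk d0:-→d1:-→d2:-→d3:-→d4:-→d5:-→d6:-→d7:-→d8:-→d9:-→d10:-→d11:H0→d12:H1→d13:- -> H1

== LOOKUPS ==
["H0","H2","H1","H0","H1","H2","H1","H2","H1","H2","H2","H1"]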